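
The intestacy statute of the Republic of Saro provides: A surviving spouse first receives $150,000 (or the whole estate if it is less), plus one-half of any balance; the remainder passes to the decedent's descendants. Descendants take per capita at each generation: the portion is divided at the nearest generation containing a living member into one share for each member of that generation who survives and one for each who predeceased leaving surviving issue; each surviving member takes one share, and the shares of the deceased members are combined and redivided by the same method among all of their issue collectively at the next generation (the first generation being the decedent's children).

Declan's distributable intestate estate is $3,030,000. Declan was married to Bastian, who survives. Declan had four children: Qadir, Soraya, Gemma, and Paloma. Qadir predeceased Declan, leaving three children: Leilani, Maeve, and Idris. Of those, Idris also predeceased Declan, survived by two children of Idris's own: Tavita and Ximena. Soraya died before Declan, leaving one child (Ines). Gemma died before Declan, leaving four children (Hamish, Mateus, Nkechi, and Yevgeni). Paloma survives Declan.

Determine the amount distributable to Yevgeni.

Yevgeni receives $135,000.

Bastian first takes $150,000, leaving a balance of $2,880,000. Bastian then takes one-half of the balance ($1,440,000), for a total of $1,590,000. The remaining $1,440,000 passes to the descendants.
The descendants' portion ($1,440,000) is divided at the children's generation into 4 shares of $360,000. Paloma takes $360,000. The 3 shares of the deceased (Qadir, Soraya, and Gemma) are combined into a pool of $1,080,000.
That pool ($1,080,000) is divided at the grandchildren's generation into 8 shares of $135,000. Leilani, Maeve, Ines, Hamish, Mateus, Nkechi, and Yevgeni each take $135,000. The remaining share for the deceased Idris ($135,000) is carried to the next generation.
That pool ($135,000) is divided at the great-grandchildren's generation equally among Tavita and Ximena: $67,500 each.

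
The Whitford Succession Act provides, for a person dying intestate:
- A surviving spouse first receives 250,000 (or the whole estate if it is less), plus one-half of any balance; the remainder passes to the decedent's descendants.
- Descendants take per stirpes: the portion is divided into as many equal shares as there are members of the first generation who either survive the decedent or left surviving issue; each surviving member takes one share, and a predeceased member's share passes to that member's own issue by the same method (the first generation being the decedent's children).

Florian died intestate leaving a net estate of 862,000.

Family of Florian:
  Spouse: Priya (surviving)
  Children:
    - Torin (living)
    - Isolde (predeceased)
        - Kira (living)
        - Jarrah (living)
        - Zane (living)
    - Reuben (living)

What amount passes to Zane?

Priya first takes 250,000, leaving a balance of 612,000. Priya then takes one-half of the balance (306,000), for a total of 556,000. The remaining 306,000 passes to the descendants.
The descendants' portion (306,000) is divided into 3 shares of 102,000: Torin and Reuben each take 102,000; Isolde's 102,000 share passes to Isolde's issue.
Isolde's share (102,000) is divided into 3 shares of 34,000: Kira, Jarrah, and Zane each take 34,000.

Zane receives 34,000.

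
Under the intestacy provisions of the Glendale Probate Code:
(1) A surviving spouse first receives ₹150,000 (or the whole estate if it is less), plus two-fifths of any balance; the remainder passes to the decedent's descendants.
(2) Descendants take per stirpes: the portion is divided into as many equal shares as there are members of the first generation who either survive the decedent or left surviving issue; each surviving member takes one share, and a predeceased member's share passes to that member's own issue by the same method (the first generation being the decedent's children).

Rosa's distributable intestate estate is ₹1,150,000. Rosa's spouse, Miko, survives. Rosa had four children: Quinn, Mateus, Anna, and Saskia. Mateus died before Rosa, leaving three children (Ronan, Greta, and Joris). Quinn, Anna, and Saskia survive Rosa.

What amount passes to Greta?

Miko first takes ₹150,000, leaving a balance of ₹1,000,000. Miko then takes two-fifths of the balance (₹400,000), for a total of ₹550,000. The remaining ₹600,000 passes to the descendants.
The descendants' portion (₹600,000) is divided into 4 shares of ₹150,000: Quinn, Anna, and Saskia each take ₹150,000; Mateus's ₹150,000 share passes to Mateus's issue.
Mateus's share (₹150,000) is divided into 3 shares of ₹50,000: Ronan, Greta, and Joris each take ₹50,000.

Greta receives ₹50,000.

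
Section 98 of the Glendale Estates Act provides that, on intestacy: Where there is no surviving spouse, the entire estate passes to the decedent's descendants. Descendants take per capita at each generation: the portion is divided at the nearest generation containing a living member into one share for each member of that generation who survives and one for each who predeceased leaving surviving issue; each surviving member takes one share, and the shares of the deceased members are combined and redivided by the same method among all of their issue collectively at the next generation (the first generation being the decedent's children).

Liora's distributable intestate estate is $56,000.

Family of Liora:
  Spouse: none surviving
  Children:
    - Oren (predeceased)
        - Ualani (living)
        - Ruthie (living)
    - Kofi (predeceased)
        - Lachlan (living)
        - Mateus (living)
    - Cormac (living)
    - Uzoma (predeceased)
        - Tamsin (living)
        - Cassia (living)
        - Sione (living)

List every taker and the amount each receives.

The entire $56,000 passes to the descendants.
That amount ($56,000) is divided at the children's generation into 4 shares of $14,000. Cormac takes $14,000. The 3 shares of the deceased (Oren, Kofi, and Uzoma) are combined into a pool of $42,000.
That pool ($42,000) is divided at the grandchildren's generation equally among Ualani, Ruthie, Lachlan, Mateus, Tamsin, Cassia, and Sione: $6,000 each.

Ualani: $6,000; Ruthie: $6,000; Lachlan: $6,000; Mateus: $6,000; Cormac: $14,000; Tamsin: $6,000; Cassia: $6,000; Sione: $6,000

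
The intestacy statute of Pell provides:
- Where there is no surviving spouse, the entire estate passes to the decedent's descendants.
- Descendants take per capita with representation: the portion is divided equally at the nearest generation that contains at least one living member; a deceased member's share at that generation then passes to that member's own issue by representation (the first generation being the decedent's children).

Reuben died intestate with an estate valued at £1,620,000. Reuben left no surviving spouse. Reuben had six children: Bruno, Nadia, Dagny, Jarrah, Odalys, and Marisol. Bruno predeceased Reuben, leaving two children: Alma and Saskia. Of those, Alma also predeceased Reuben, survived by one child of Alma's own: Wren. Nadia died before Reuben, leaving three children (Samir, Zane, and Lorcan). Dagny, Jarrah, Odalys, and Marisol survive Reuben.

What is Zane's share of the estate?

Zane receives £90,000.

The entire £1,620,000 passes to the descendants.
That amount (£1,620,000) is divided into 6 shares of £270,000: Dagny, Jarrah, Odalys, and Marisol each take £270,000; Bruno's £270,000 share passes to Bruno's issue; Nadia's £270,000 share passes to Nadia's issue.
Bruno's share (£270,000) is divided into 2 shares of £135,000: Saskia takes £135,000; Alma's £135,000 share passes to Alma's issue.
Alma's share (£135,000) passes entirely to Wren.
Nadia's share (£270,000) is divided into 3 shares of £90,000: Samir, Zane, and Lorcan each take £90,000.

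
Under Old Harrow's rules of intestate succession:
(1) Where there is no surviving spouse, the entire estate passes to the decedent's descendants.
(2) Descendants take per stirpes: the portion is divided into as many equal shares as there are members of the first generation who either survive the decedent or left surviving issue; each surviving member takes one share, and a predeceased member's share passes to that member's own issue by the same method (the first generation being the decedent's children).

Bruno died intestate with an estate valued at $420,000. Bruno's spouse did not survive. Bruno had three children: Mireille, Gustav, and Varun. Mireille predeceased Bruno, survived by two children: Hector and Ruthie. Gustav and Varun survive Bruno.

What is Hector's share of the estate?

Hector receives $70,000.

The entire $420,000 passes to the descendants.
That amount ($420,000) is divided into 3 shares of $140,000: Gustav and Varun each take $140,000; Mireille's $140,000 share passes to Mireille's issue.
Mireille's share ($140,000) is divided into 2 shares of $70,000: Hector and Ruthie each take $70,000.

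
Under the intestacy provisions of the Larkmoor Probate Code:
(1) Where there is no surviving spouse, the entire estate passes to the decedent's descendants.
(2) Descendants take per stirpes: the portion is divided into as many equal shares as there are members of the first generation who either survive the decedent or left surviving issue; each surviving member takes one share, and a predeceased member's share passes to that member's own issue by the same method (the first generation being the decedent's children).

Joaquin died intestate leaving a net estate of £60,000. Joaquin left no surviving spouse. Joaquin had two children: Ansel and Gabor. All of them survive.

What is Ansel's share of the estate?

The entire £60,000 passes to the descendants.
That amount (£60,000) is divided into 2 shares of £30,000: Ansel and Gabor each take £30,000.

Ansel receives £30,000.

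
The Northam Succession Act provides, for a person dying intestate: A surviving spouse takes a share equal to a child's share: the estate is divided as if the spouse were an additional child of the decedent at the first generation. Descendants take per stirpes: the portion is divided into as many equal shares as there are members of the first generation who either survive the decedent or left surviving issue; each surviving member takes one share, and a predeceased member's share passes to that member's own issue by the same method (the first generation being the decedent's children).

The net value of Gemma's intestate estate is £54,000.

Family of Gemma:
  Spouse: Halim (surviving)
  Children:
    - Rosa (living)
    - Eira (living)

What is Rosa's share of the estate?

The spouse counts as an additional share at the children's level, so there are 3 primary shares of £18,000. Halim takes one such share (£18,000).
The children's combined portion (£36,000) is divided into 2 shares of £18,000: Rosa and Eira each take £18,000.

Rosa receives £18,000.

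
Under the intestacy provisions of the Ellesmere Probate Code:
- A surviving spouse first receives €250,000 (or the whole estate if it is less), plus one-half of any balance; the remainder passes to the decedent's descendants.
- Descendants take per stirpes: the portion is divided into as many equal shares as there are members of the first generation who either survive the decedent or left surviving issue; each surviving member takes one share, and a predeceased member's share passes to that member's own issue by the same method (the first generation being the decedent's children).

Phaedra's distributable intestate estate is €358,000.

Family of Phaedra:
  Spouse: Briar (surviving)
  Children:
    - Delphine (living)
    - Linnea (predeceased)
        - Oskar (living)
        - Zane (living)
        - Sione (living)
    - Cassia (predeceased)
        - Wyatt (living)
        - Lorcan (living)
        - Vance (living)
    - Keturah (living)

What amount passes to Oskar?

Oskar receives €4,500.

Briar first takes €250,000, leaving a balance of €108,000. Briar then takes one-half of the balance (€54,000), for a total of €304,000. The remaining €54,000 passes to the descendants.
The descendants' portion (€54,000) is divided into 4 shares of €13,500: Delphine and Keturah each take €13,500; Linnea's €13,500 share passes to Linnea's issue; Cassia's €13,500 share passes to Cassia's issue.
Linnea's share (€13,500) is divided into 3 shares of €4,500: Oskar, Zane, and Sione each take €4,500.
Cassia's share (€13,500) is divided into 3 shares of €4,500: Wyatt, Lorcan, and Vance each take €4,500.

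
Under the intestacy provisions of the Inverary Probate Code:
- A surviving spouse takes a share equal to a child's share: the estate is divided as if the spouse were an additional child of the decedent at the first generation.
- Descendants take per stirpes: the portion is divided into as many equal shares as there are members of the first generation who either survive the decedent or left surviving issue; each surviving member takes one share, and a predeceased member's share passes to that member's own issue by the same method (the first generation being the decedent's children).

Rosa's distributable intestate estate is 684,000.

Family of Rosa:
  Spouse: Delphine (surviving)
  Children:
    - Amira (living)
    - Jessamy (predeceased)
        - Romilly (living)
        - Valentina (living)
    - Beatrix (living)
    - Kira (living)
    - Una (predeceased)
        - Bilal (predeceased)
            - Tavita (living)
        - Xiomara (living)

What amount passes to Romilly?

Romilly receives 57,000.

The spouse counts as an additional share at the children's level, so there are 6 primary shares of 114,000. Delphine takes one such share (114,000).
The children's combined portion (570,000) is divided into 5 shares of 114,000: Amira, Beatrix, and Kira each take 114,000; Jessamy's 114,000 share passes to Jessamy's issue; Una's 114,000 share passes to Una's issue.
Jessamy's share (114,000) is divided into 2 shares of 57,000: Romilly and Valentina each take 57,000.
Una's share (114,000) is divided into 2 shares of 57,000: Xiomara takes 57,000; Bilal's 57,000 share passes to Bilal's issue.
Bilal's share (57,000) passes entirely to Tavita.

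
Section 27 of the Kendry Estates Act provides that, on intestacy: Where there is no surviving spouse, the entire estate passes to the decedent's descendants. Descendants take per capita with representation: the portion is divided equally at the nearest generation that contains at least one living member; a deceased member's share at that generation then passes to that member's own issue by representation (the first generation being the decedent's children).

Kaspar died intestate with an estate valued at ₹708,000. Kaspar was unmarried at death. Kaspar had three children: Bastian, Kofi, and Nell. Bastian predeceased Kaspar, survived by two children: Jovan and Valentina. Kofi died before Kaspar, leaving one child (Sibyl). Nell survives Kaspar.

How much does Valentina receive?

The entire ₹708,000 passes to the descendants.
That amount (₹708,000) is divided into 3 shares of ₹236,000: Nell takes ₹236,000; Bastian's ₹236,000 share passes to Bastian's issue; Kofi's ₹236,000 share passes to Kofi's issue.
Bastian's share (₹236,000) is divided into 2 shares of ₹118,000: Jovan and Valentina each take ₹118,000.
Kofi's share (₹236,000) passes entirely to Sibyl.

Valentina receives ₹118,000.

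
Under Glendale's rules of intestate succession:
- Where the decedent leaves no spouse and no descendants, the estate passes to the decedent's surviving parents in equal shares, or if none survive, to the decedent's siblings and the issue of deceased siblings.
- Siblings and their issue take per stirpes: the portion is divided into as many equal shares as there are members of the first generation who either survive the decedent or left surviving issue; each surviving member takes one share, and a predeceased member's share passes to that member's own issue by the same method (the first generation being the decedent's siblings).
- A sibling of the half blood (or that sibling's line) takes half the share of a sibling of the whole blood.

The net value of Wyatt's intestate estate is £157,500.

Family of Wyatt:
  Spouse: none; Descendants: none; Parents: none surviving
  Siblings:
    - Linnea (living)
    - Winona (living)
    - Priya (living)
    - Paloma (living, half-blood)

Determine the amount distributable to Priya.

Priya receives £45,000.

The entire £157,500 passes to the siblings and their issue.
Counting each half-blood sibling's line as half a unit, there are 7/2 units in £157,500, so one unit is £45,000. Whole-blood lines (Linnea, Winona, and Priya) take £45,000 each; half-blood lines (Paloma) take £22,500 each.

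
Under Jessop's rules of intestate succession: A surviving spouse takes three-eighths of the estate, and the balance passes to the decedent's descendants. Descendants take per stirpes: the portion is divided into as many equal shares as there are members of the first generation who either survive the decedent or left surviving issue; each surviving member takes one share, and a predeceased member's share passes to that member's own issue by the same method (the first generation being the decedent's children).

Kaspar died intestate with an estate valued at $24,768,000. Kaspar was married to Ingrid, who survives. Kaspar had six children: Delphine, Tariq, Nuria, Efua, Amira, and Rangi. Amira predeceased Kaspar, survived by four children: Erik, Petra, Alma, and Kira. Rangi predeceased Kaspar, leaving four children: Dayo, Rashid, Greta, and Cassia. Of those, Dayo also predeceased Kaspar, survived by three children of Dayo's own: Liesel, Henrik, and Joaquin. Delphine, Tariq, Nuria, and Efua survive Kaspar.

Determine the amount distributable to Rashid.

Ingrid takes three-eighths of $24,768,000 = $9,288,000. The remaining $15,480,000 passes to the descendants.
The descendants' portion ($15,480,000) is divided into 6 shares of $2,580,000: Delphine, Tariq, Nuria, and Efua each take $2,580,000; Amira's $2,580,000 share passes to Amira's issue; Rangi's $2,580,000 share passes to Rangi's issue.
Amira's share ($2,580,000) is divided into 4 shares of $645,000: Erik, Petra, Alma, and Kira each take $645,000.
Rangi's share ($2,580,000) is divided into 4 shares of $645,000: Rashid, Greta, and Cassia each take $645,000; Dayo's $645,000 share passes to Dayo's issue.
Dayo's share ($645,000) is divided into 3 shares of $215,000: Liesel, Henrik, and Joaquin each take $215,000.

Rashid receives $645,000.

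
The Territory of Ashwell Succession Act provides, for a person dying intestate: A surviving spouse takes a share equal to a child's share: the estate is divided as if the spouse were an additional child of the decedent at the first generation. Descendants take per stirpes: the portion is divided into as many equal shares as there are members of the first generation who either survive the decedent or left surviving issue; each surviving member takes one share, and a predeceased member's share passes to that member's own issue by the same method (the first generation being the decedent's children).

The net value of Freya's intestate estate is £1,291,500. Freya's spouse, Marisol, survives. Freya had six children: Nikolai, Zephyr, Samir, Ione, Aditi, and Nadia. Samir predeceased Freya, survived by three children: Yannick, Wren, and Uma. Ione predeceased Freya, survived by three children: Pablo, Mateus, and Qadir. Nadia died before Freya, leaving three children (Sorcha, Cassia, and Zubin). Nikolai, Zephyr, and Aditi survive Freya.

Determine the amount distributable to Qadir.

Qadir receives £61,500.

The spouse counts as an additional share at the children's level, so there are 7 primary shares of £184,500. Marisol takes one such share (£184,500).
The children's combined portion (£1,107,000) is divided into 6 shares of £184,500: Nikolai, Zephyr, and Aditi each take £184,500; Samir's £184,500 share passes to Samir's issue; Ione's £184,500 share passes to Ione's issue; Nadia's £184,500 share passes to Nadia's issue.
Samir's share (£184,500) is divided into 3 shares of £61,500: Yannick, Wren, and Uma each take £61,500.
Ione's share (£184,500) is divided into 3 shares of £61,500: Pablo, Mateus, and Qadir each take £61,500.
Nadia's share (£184,500) is divided into 3 shares of £61,500: Sorcha, Cassia, and Zubin each take £61,500.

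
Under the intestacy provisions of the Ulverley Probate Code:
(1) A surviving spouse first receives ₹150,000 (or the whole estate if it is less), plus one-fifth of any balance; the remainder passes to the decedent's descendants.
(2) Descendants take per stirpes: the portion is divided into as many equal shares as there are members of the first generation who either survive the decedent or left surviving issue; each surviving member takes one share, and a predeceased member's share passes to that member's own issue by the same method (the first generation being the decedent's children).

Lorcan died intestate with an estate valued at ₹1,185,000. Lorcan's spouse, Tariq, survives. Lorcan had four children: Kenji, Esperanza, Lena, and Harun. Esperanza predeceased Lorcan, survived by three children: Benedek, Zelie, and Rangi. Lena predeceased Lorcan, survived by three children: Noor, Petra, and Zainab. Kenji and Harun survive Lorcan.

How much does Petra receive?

Petra receives ₹69,000.

Tariq first takes ₹150,000, leaving a balance of ₹1,035,000. Tariq then takes one-fifth of the balance (₹207,000), for a total of ₹357,000. The remaining ₹828,000 passes to the descendants.
The descendants' portion (₹828,000) is divided into 4 shares of ₹207,000: Kenji and Harun each take ₹207,000; Esperanza's ₹207,000 share passes to Esperanza's issue; Lena's ₹207,000 share passes to Lena's issue.
Esperanza's share (₹207,000) is divided into 3 shares of ₹69,000: Benedek, Zelie, and Rangi each take ₹69,000.
Lena's share (₹207,000) is divided into 3 shares of ₹69,000: Noor, Petra, and Zainab each take ₹69,000.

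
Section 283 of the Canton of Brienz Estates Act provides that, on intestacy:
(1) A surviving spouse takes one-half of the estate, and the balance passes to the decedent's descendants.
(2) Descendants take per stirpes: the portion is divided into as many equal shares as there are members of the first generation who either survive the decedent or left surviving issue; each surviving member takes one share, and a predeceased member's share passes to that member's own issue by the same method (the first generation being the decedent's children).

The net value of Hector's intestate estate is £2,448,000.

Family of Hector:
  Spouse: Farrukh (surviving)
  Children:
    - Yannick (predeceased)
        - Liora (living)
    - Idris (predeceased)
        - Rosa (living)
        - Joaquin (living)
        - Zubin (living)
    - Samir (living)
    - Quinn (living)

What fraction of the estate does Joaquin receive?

Joaquin receives 1/24 of the estate.

Farrukh takes one-half of £2,448,000 = £1,224,000. The remaining £1,224,000 passes to the descendants.
The descendants' portion (£1,224,000) is divided into 4 shares of £306,000: Samir and Quinn each take £306,000; Yannick's £306,000 share passes to Yannick's issue; Idris's £306,000 share passes to Idris's issue.
Yannick's share (£306,000) passes entirely to Liora.
Idris's share (£306,000) is divided into 3 shares of £102,000: Rosa, Joaquin, and Zubin each take £102,000.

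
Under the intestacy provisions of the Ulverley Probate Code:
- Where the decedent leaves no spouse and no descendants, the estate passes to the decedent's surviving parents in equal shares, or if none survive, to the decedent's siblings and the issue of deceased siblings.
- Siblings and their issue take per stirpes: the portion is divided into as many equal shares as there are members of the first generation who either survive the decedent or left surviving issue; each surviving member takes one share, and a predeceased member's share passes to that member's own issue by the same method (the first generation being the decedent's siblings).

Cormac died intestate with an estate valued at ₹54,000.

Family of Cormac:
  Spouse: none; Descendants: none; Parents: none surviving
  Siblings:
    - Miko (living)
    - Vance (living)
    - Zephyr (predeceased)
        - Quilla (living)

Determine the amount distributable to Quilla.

The entire ₹54,000 passes to the siblings and their issue.
That amount (₹54,000) is divided into 3 shares of ₹18,000: Miko and Vance each take ₹18,000; Zephyr's ₹18,000 share passes to Zephyr's issue.
Zephyr's share (₹18,000) passes entirely to Quilla.

Quilla receives ₹18,000.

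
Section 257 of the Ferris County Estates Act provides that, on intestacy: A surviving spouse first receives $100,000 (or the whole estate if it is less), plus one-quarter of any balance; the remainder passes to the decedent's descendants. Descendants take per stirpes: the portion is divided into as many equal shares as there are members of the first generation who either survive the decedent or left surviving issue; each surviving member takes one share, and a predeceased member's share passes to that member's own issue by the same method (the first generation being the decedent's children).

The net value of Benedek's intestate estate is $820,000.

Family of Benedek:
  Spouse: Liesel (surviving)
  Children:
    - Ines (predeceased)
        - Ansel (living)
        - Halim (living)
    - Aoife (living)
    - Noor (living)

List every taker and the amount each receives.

Liesel: $280,000; Ansel: $90,000; Halim: $90,000; Aoife: $180,000; Noor: $180,000

Liesel first takes $100,000, leaving a balance of $720,000. Liesel then takes one-quarter of the balance ($180,000), for a total of $280,000. The remaining $540,000 passes to the descendants.
The descendants' portion ($540,000) is divided into 3 shares of $180,000: Aoife and Noor each take $180,000; Ines's $180,000 share passes to Ines's issue.
Ines's share ($180,000) is divided into 2 shares of $90,000: Ansel and Halim each take $90,000.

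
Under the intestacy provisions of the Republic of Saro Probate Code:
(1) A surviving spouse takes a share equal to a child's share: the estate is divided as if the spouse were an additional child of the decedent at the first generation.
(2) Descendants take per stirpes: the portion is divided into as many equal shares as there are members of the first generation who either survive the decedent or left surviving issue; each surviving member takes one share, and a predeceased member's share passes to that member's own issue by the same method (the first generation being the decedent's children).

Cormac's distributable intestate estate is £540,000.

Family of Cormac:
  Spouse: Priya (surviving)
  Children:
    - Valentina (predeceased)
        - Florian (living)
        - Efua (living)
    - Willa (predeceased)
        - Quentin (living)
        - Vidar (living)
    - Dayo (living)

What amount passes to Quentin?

Quentin receives £67,500.

The spouse counts as an additional share at the children's level, so there are 4 primary shares of £135,000. Priya takes one such share (£135,000).
The children's combined portion (£405,000) is divided into 3 shares of £135,000: Dayo takes £135,000; Valentina's £135,000 share passes to Valentina's issue; Willa's £135,000 share passes to Willa's issue.
Valentina's share (£135,000) is divided into 2 shares of £67,500: Florian and Efua each take £67,500.
Willa's share (£135,000) is divided into 2 shares of £67,500: Quentin and Vidar each take £67,500.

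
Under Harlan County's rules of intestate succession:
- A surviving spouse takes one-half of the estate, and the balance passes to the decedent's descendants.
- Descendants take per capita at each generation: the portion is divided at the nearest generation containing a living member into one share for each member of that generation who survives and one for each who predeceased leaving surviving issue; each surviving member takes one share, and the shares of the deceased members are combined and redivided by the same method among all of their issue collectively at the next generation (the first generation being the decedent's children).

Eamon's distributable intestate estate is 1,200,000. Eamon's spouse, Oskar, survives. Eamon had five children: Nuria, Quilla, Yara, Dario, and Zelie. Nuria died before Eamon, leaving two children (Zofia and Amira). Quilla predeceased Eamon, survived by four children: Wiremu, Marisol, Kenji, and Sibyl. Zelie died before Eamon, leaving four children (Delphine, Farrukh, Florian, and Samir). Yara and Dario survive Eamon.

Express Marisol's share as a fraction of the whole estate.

Marisol receives 3/100 of the estate.

Oskar takes one-half of 1,200,000 = 600,000. The remaining 600,000 passes to the descendants.
The descendants' portion (600,000) is divided at the children's generation into 5 shares of 120,000. Yara and Dario each take 120,000. The 3 shares of the deceased (Nuria, Quilla, and Zelie) are combined into a pool of 360,000.
That pool (360,000) is divided at the grandchildren's generation equally among Zofia, Amira, Wiremu, Marisol, Kenji, Sibyl, Delphine, Farrukh, Florian, and Samir: 36,000 each.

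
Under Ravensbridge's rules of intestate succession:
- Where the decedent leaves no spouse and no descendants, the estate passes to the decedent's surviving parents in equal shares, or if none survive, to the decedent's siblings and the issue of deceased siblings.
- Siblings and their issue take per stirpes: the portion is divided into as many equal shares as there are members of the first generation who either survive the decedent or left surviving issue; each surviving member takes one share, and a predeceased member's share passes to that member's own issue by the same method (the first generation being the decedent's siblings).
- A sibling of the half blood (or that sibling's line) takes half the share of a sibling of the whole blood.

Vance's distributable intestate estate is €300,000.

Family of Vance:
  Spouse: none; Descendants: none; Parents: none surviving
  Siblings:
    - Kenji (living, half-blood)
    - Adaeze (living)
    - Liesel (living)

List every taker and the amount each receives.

The entire €300,000 passes to the siblings and their issue.
Counting each half-blood sibling's line as half a unit, there are 5/2 units in €300,000, so one unit is €120,000. Whole-blood lines (Adaeze and Liesel) take €120,000 each; half-blood lines (Kenji) take €60,000 each.

Kenji: €60,000; Adaeze: €120,000; Liesel: €120,000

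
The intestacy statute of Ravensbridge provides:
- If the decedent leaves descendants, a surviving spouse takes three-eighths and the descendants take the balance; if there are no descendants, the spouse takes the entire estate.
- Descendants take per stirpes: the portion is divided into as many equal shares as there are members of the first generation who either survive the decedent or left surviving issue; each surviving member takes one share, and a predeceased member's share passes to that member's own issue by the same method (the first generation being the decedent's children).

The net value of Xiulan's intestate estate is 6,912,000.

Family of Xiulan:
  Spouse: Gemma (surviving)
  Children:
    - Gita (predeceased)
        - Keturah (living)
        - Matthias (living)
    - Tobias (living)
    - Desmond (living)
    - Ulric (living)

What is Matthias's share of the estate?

Matthias receives 540,000.

Gemma takes three-eighths of 6,912,000 = 2,592,000. The remaining 4,320,000 passes to the descendants.
The descendants' portion (4,320,000) is divided into 4 shares of 1,080,000: Tobias, Desmond, and Ulric each take 1,080,000; Gita's 1,080,000 share passes to Gita's issue.
Gita's share (1,080,000) is divided into 2 shares of 540,000: Keturah and Matthias each take 540,000.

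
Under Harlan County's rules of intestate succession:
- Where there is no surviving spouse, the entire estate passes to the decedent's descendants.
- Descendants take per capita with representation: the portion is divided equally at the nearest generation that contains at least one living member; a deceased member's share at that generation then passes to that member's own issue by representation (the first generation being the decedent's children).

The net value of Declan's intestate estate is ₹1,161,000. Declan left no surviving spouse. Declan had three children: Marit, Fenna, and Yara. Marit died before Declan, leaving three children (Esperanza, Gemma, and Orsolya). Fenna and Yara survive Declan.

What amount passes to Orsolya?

Orsolya receives ₹129,000.

The entire ₹1,161,000 passes to the descendants.
That amount (₹1,161,000) is divided into 3 shares of ₹387,000: Fenna and Yara each take ₹387,000; Marit's ₹387,000 share passes to Marit's issue.
Marit's share (₹387,000) is divided into 3 shares of ₹129,000: Esperanza, Gemma, and Orsolya each take ₹129,000.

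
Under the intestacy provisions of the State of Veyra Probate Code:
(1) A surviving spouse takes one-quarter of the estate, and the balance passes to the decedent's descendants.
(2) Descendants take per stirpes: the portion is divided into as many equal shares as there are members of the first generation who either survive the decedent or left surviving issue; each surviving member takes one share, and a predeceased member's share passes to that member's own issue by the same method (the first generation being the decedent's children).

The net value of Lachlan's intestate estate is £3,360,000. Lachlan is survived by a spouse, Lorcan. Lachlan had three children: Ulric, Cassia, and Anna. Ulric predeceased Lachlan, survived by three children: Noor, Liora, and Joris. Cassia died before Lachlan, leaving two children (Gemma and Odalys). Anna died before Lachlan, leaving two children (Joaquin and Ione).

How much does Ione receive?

Ione receives £420,000.

Lorcan takes one-quarter of £3,360,000 = £840,000. The remaining £2,520,000 passes to the descendants.
The descendants' portion (£2,520,000) is divided into 3 shares of £840,000: Ulric's £840,000 share passes to Ulric's issue; Cassia's £840,000 share passes to Cassia's issue; Anna's £840,000 share passes to Anna's issue.
Ulric's share (£840,000) is divided into 3 shares of £280,000: Noor, Liora, and Joris each take £280,000.
Cassia's share (£840,000) is divided into 2 shares of £420,000: Gemma and Odalys each take £420,000.
Anna's share (£840,000) is divided into 2 shares of £420,000: Joaquin and Ione each take £420,000.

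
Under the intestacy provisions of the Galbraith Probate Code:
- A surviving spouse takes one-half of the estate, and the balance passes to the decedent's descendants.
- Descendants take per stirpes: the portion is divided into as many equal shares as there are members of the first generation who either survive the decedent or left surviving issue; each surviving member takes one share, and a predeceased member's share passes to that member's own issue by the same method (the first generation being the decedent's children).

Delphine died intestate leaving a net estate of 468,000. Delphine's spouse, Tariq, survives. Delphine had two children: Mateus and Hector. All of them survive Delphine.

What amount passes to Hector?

Tariq takes one-half of 468,000 = 234,000. The remaining 234,000 passes to the descendants.
The descendants' portion (234,000) is divided into 2 shares of 117,000: Mateus and Hector each take 117,000.

Hector receives 117,000.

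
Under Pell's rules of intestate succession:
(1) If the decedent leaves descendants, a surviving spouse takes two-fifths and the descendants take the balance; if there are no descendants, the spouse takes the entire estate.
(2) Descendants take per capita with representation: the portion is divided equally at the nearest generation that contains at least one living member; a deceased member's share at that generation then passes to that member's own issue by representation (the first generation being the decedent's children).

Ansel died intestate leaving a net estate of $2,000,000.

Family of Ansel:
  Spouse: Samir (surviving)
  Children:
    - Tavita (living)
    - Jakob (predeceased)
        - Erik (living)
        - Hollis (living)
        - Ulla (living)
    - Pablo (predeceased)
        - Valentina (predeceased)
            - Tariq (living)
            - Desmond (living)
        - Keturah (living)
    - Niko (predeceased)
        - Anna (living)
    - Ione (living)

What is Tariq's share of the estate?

Samir takes two-fifths of $2,000,000 = $800,000. The remaining $1,200,000 passes to the descendants.
The descendants' portion ($1,200,000) is divided into 5 shares of $240,000: Tavita and Ione each take $240,000; Jakob's $240,000 share passes to Jakob's issue; Pablo's $240,000 share passes to Pablo's issue; Niko's $240,000 share passes to Niko's issue.
Jakob's share ($240,000) is divided into 3 shares of $80,000: Erik, Hollis, and Ulla each take $80,000.
Pablo's share ($240,000) is divided into 2 shares of $120,000: Keturah takes $120,000; Valentina's $120,000 share passes to Valentina's issue.
Valentina's share ($120,000) is divided into 2 shares of $60,000: Tariq and Desmond each take $60,000.
Niko's share ($240,000) passes entirely to Anna.

Tariq receives $60,000.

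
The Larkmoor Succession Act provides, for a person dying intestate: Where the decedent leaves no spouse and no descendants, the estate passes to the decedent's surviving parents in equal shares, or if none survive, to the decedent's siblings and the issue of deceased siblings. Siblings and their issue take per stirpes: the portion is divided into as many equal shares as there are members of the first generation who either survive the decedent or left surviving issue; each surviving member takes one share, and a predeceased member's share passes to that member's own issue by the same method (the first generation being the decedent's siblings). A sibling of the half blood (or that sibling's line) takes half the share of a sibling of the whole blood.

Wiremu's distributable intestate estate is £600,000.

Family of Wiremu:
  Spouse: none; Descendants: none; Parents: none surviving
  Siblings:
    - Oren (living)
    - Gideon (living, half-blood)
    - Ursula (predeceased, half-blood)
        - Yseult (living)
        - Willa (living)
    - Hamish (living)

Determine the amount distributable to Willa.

Willa receives £50,000.

The entire £600,000 passes to the siblings and their issue.
Counting each half-blood sibling's line as half a unit, there are 3 units in £600,000, so one unit is £200,000. Whole-blood lines (Oren and Hamish) take £200,000 each; half-blood lines (Gideon and Ursula) take £100,000 each.
Ursula's share (£100,000) is divided into 2 shares of £50,000: Yseult and Willa each take £50,000.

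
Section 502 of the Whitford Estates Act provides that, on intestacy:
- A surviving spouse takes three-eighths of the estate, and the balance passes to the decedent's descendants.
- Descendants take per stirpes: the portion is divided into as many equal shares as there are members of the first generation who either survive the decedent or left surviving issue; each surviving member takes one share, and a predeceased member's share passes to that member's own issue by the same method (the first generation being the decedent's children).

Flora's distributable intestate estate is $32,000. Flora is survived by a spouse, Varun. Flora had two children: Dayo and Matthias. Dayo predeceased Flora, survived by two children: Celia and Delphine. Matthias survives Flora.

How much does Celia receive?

Varun takes three-eighths of $32,000 = $12,000. The remaining $20,000 passes to the descendants.
The descendants' portion ($20,000) is divided into 2 shares of $10,000: Matthias takes $10,000; Dayo's $10,000 share passes to Dayo's issue.
Dayo's share ($10,000) is divided into 2 shares of $5,000: Celia and Delphine each take $5,000.

Celia receives $5,000.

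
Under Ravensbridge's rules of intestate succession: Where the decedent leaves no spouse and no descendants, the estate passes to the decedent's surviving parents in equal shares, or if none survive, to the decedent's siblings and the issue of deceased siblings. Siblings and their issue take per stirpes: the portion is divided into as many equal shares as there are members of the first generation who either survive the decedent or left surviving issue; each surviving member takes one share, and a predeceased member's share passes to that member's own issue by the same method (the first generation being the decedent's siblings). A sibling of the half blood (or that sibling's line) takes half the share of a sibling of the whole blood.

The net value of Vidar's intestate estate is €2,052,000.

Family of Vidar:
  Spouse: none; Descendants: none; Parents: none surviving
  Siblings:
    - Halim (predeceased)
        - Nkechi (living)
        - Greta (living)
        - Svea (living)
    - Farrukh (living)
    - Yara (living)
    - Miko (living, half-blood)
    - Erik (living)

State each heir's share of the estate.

Nkechi: €152,000; Greta: €152,000; Svea: €152,000; Farrukh: €456,000; Yara: €456,000; Miko: €228,000; Erik: €456,000

The entire €2,052,000 passes to the siblings and their issue.
Counting each half-blood sibling's line as half a unit, there are 9/2 units in €2,052,000, so one unit is €456,000. Whole-blood lines (Halim, Farrukh, Yara, and Erik) take €456,000 each; half-blood lines (Miko) take €228,000 each.
Halim's share (€456,000) is divided into 3 shares of €152,000: Nkechi, Greta, and Svea each take €152,000.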